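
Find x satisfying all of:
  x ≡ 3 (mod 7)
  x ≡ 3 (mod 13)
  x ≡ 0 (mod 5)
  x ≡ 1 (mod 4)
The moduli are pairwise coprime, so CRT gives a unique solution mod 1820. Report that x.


Product of moduli M = 7 · 13 · 5 · 4 = 1820.
Merge one congruence at a time:
  Start: x ≡ 3 (mod 7).
  Combine with x ≡ 3 (mod 13); new modulus lcm = 91.
    Write x = 3 + 7·t and substitute into x ≡ 3 (mod 13): 7·t ≡ 3 − 3 = 0 (mod 13).
    The inverse of 7 mod 13 is 2 (since 7·2 = 14 = 1·13 + 1), so t ≡ 2·0 = 0 ≡ 0 (mod 13).
    Then x = 3 + 7·0 = 3, valid modulo lcm(7, 13) = 91: x ≡ 3 (mod 91).
  Combine with x ≡ 0 (mod 5); new modulus lcm = 455.
    Write x = 3 + 91·t and substitute into x ≡ 0 (mod 5): 91·t ≡ 0 − 3 = -3 (mod 5).
    Reduce coefficients mod 5: 1·t ≡ 2 (mod 5).
    So t ≡ 2 (mod 5).
    Then x = 3 + 91·2 = 185, valid modulo lcm(91, 5) = 455: x ≡ 185 (mod 455).
  Combine with x ≡ 1 (mod 4); new modulus lcm = 1820.
    Write x = 185 + 455·t and substitute into x ≡ 1 (mod 4): 455·t ≡ 1 − 185 = -184 (mod 4).
    Reduce coefficients mod 4: 3·t ≡ 0 (mod 4).
    The inverse of 3 mod 4 is 3 (since 3·3 = 9 = 2·4 + 1), so t ≡ 3·0 = 0 ≡ 0 (mod 4).
    Then x = 185 + 455·0 = 185, valid modulo lcm(455, 4) = 1820: x ≡ 185 (mod 1820).
Verify against each original: 185 mod 7 = 3, 185 mod 13 = 3, 185 mod 5 = 0, 185 mod 4 = 1.

x ≡ 185 (mod 1820).


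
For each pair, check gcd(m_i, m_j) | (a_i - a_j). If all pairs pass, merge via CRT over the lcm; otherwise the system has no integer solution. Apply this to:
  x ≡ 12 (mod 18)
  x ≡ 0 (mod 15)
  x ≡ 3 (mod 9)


Moduli 18, 15, 9 are not pairwise coprime, so CRT works modulo lcm(m_i) when all pairwise compatibility conditions hold.
Pairwise compatibility: gcd(m_i, m_j) must divide a_i - a_j for every pair.
Merge one congruence at a time:
  Start: x ≡ 12 (mod 18).
  Combine with x ≡ 0 (mod 15): gcd(18, 15) = 3; 0 - 12 = -12, which IS divisible by 3, so compatible.
    Write x = 12 + 18·t and substitute into x ≡ 0 (mod 15): 18·t ≡ 0 − 12 = -12 (mod 15).
    Divide the congruence (and modulus) by g = 3: 6·t ≡ -4 (mod 5).
    Reduce coefficients mod 5: 1·t ≡ 1 (mod 5).
    So t ≡ 1 (mod 5).
    Then x = 12 + 18·1 = 30, valid modulo lcm(18, 15) = 90: x ≡ 30 (mod 90).
  Combine with x ≡ 3 (mod 9): gcd(90, 9) = 9; 3 - 30 = -27, which IS divisible by 9, so compatible.
    Write x = 30 + 90·t and substitute into x ≡ 3 (mod 9): 90·t ≡ 3 − 30 = -27 (mod 9).
    Divide the congruence (and modulus) by g = 9: 10·t ≡ -3 (mod 1).
    Modulo 1 every t works; take t = 0.
    Then x = 30 + 90·0 = 30, valid modulo lcm(90, 9) = 90: x ≡ 30 (mod 90).
Verify: 30 mod 18 = 12, 30 mod 15 = 0, 30 mod 9 = 3.

x ≡ 30 (mod 90).


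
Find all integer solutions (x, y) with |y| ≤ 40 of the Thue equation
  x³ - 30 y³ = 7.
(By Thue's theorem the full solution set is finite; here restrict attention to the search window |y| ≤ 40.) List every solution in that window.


The equation is x³ - 30y³ = 7. For fixed y, x³ = 30·y³ + 7, so a solution requires the RHS to be a perfect cube.
Strategy: iterate y from -40 to 40, compute RHS = 30·y³ + 7, and check whether it is a (positive or negative) perfect cube.
Check small values of y:
  y = 0: RHS = 7 is not a perfect cube.
  y = 1: RHS = 37 is not a perfect cube.
  y = -1: RHS = -23 is not a perfect cube.
  y = 2: RHS = 247 is not a perfect cube.
  y = -2: RHS = -233 is not a perfect cube.
  y = 3: RHS = 817 is not a perfect cube.
  y = -3: RHS = -803 is not a perfect cube.
Continuing the search up to |y| = 40 finds no solutions either.
No (x, y) in the scanned range satisfies the equation.

No integer solutions with |y| ≤ 40.


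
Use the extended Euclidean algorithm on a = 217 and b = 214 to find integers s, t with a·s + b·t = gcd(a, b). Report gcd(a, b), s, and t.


Euclidean algorithm on (217, 214) — divide until remainder is 0:
  217 = 1 · 214 + 3
  214 = 71 · 3 + 1
  3 = 3 · 1 + 0
gcd(217, 214) = 1.
Track Bezout coefficients alongside the remainders: start with r₀ = 217 = a·1 + b·0 (s = 1, t = 0) and r₁ = 214 = a·0 + b·1 (s = 0, t = 1); each new remainder r_{k+1} = r_{k-1} − q_k·r_k inherits s_{k+1} = s_{k-1} − q_k·s_k, t_{k+1} = t_{k-1} − q_k·t_k, so r_k = a·s_k + b·t_k at every step:
  q = 1: r = 3, s = 1 − 1·0 = 1, t = 0 − 1·1 = -1  (check: 217·1 + 214·(-1) = 3)
  q = 71: r = 1, s = 0 − 71·1 = -71, t = 1 − 71·(-1) = 72  (check: 217·(-71) + 214·72 = 1)
The row with r = 1 (the gcd) gives the Bezout coefficients s = -71, t = 72.
Result: 217 · (-71) + 214 · (72) = 1.

gcd(217, 214) = 1; s = -71, t = 72 (check: 217·(-71) + 214·72 = 1).


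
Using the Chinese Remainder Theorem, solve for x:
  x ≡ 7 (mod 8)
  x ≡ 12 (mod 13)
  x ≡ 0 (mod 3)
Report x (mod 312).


Moduli 8, 13, 3 are pairwise coprime; by CRT there is a unique solution modulo M = 8 · 13 · 3 = 312.
Solve pairwise, accumulating the modulus:
  Start with x ≡ 7 (mod 8).
  Combine with x ≡ 12 (mod 13): since gcd(8, 13) = 1, we get a unique residue mod 104.
    Write x = 7 + 8·t and substitute into x ≡ 12 (mod 13): 8·t ≡ 12 − 7 = 5 (mod 13).
    The inverse of 8 mod 13 is 5 (since 8·5 = 40 = 3·13 + 1), so t ≡ 5·5 = 25 ≡ 12 (mod 13).
    Then x = 7 + 8·12 = 103, valid modulo lcm(8, 13) = 104: x ≡ 103 (mod 104).
  Combine with x ≡ 0 (mod 3): since gcd(104, 3) = 1, we get a unique residue mod 312.
    Write x = 103 + 104·t and substitute into x ≡ 0 (mod 3): 104·t ≡ 0 − 103 = -103 (mod 3).
    Reduce coefficients mod 3: 2·t ≡ 2 (mod 3).
    The inverse of 2 mod 3 is 2 (since 2·2 = 4 = 1·3 + 1), so t ≡ 2·2 = 4 ≡ 1 (mod 3).
    Then x = 103 + 104·1 = 207, valid modulo lcm(104, 3) = 312: x ≡ 207 (mod 312).
Verify: 207 mod 8 = 7 ✓, 207 mod 13 = 12 ✓, 207 mod 3 = 0 ✓.

x ≡ 207 (mod 312).


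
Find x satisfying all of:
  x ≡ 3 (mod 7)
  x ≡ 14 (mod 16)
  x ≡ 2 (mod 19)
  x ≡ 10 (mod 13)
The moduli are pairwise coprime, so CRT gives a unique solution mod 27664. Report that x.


Product of moduli M = 7 · 16 · 19 · 13 = 27664.
Merge one congruence at a time:
  Start: x ≡ 3 (mod 7).
  Combine with x ≡ 14 (mod 16); new modulus lcm = 112.
    Write x = 3 + 7·t and substitute into x ≡ 14 (mod 16): 7·t ≡ 14 − 3 = 11 (mod 16).
    The inverse of 7 mod 16 is 7 (since 7·7 = 49 = 3·16 + 1), so t ≡ 7·11 = 77 ≡ 13 (mod 16).
    Then x = 3 + 7·13 = 94, valid modulo lcm(7, 16) = 112: x ≡ 94 (mod 112).
  Combine with x ≡ 2 (mod 19); new modulus lcm = 2128.
    Write x = 94 + 112·t and substitute into x ≡ 2 (mod 19): 112·t ≡ 2 − 94 = -92 (mod 19).
    Reduce coefficients mod 19: 17·t ≡ 3 (mod 19).
    The inverse of 17 mod 19 is 9 (since 17·9 = 153 = 8·19 + 1), so t ≡ 9·3 = 27 ≡ 8 (mod 19).
    Then x = 94 + 112·8 = 990, valid modulo lcm(112, 19) = 2128: x ≡ 990 (mod 2128).
  Combine with x ≡ 10 (mod 13); new modulus lcm = 27664.
    Write x = 990 + 2128·t and substitute into x ≡ 10 (mod 13): 2128·t ≡ 10 − 990 = -980 (mod 13).
    Reduce coefficients mod 13: 9·t ≡ 8 (mod 13).
    The inverse of 9 mod 13 is 3 (since 9·3 = 27 = 2·13 + 1), so t ≡ 3·8 = 24 ≡ 11 (mod 13).
    Then x = 990 + 2128·11 = 24398, valid modulo lcm(2128, 13) = 27664: x ≡ 24398 (mod 27664).
Verify against each original: 24398 mod 7 = 3, 24398 mod 16 = 14, 24398 mod 19 = 2, 24398 mod 13 = 10.

x ≡ 24398 (mod 27664).


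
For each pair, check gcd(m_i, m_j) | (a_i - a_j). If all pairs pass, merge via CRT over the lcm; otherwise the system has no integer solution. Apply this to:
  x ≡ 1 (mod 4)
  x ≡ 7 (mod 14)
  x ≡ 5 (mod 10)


Moduli 4, 14, 10 are not pairwise coprime, so CRT works modulo lcm(m_i) when all pairwise compatibility conditions hold.
Pairwise compatibility: gcd(m_i, m_j) must divide a_i - a_j for every pair.
Merge one congruence at a time:
  Start: x ≡ 1 (mod 4).
  Combine with x ≡ 7 (mod 14): gcd(4, 14) = 2; 7 - 1 = 6, which IS divisible by 2, so compatible.
    Write x = 1 + 4·t and substitute into x ≡ 7 (mod 14): 4·t ≡ 7 − 1 = 6 (mod 14).
    Divide the congruence (and modulus) by g = 2: 2·t ≡ 3 (mod 7).
    The inverse of 2 mod 7 is 4 (since 2·4 = 8 = 1·7 + 1), so t ≡ 4·3 = 12 ≡ 5 (mod 7).
    Then x = 1 + 4·5 = 21, valid modulo lcm(4, 14) = 28: x ≡ 21 (mod 28).
  Combine with x ≡ 5 (mod 10): gcd(28, 10) = 2; 5 - 21 = -16, which IS divisible by 2, so compatible.
    Write x = 21 + 28·t and substitute into x ≡ 5 (mod 10): 28·t ≡ 5 − 21 = -16 (mod 10).
    Divide the congruence (and modulus) by g = 2: 14·t ≡ -8 (mod 5).
    Reduce coefficients mod 5: 4·t ≡ 2 (mod 5).
    The inverse of 4 mod 5 is 4 (since 4·4 = 16 = 3·5 + 1), so t ≡ 4·2 = 8 ≡ 3 (mod 5).
    Then x = 21 + 28·3 = 105, valid modulo lcm(28, 10) = 140: x ≡ 105 (mod 140).
Verify: 105 mod 4 = 1, 105 mod 14 = 7, 105 mod 10 = 5.

x ≡ 105 (mod 140).


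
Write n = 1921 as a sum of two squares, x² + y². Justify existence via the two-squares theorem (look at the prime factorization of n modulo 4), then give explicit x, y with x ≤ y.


Step 1: Factor n = 1921 = 17 · 113.
Step 2: Check the mod-4 condition on each prime factor: 17 ≡ 1 (mod 4), exponent 1; 113 ≡ 1 (mod 4), exponent 1.
All primes ≡ 3 (mod 4) appear to even exponent (or don't appear), so by the two-squares theorem n IS expressible as a sum of two squares.
Step 3: Build a representation. Here n = 17 · 113 is a product of primes ≡ 1 (mod 4). Each prime p ≡ 1 (mod 4) is itself a sum of two squares; find a² by testing p − a² for a perfect square:
  17: 17 − 1² = 16 = 4² ⇒ 17 = 1² + 4².
  113: 113 − 1² = 112, 113 − 2² = 109, 113 − 3² = 104, 113 − 4² = 97, 113 − 5² = 88, 113 − 6² = 77, 113 − 7² = 64 = 8² ⇒ 113 = 7² + 8².
  Combine using the Brahmagupta–Fibonacci identity (a² + b²)(c² + d²) = (ac − bd)² + (ad + bc)² = (ac + bd)² + (ad − bc)²:
  17 · 113 = 1921: from (1² + 4²)(7² + 8²), take (1·7 − 4·8, 1·8 + 4·7) = (7 − 32, 8 + 28) = (-25, 36); dropping signs (only squares matter) gives (25, 36); check 25² + 36² = 625 + 1296 = 1921 ✓.
Step 4: Order so x ≤ y and verify: 25² + 36² = 625 + 1296 = 1921 = n. ✓

n = 1921 = 25² + 36² (one valid representation with x ≤ y).


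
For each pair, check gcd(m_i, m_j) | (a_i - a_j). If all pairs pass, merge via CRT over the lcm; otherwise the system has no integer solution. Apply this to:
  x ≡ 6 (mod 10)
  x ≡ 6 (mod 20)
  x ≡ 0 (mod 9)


Moduli 10, 20, 9 are not pairwise coprime, so CRT works modulo lcm(m_i) when all pairwise compatibility conditions hold.
Pairwise compatibility: gcd(m_i, m_j) must divide a_i - a_j for every pair.
Merge one congruence at a time:
  Start: x ≡ 6 (mod 10).
  Combine with x ≡ 6 (mod 20): gcd(10, 20) = 10; 6 - 6 = 0, which IS divisible by 10, so compatible.
    Write x = 6 + 10·t and substitute into x ≡ 6 (mod 20): 10·t ≡ 6 − 6 = 0 (mod 20).
    Divide the congruence (and modulus) by g = 10: 1·t ≡ 0 (mod 2).
    So t ≡ 0 (mod 2).
    Then x = 6 + 10·0 = 6, valid modulo lcm(10, 20) = 20: x ≡ 6 (mod 20).
  Combine with x ≡ 0 (mod 9): gcd(20, 9) = 1; 0 - 6 = -6, which IS divisible by 1, so compatible.
    Write x = 6 + 20·t and substitute into x ≡ 0 (mod 9): 20·t ≡ 0 − 6 = -6 (mod 9).
    Reduce coefficients mod 9: 2·t ≡ 3 (mod 9).
    The inverse of 2 mod 9 is 5 (since 2·5 = 10 = 1·9 + 1), so t ≡ 5·3 = 15 ≡ 6 (mod 9).
    Then x = 6 + 20·6 = 126, valid modulo lcm(20, 9) = 180: x ≡ 126 (mod 180).
Verify: 126 mod 10 = 6, 126 mod 20 = 6, 126 mod 9 = 0.

x ≡ 126 (mod 180).


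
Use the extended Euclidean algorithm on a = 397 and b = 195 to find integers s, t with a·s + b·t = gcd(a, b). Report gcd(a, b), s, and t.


Euclidean algorithm on (397, 195) — divide until remainder is 0:
  397 = 2 · 195 + 7
  195 = 27 · 7 + 6
  7 = 1 · 6 + 1
  6 = 6 · 1 + 0
gcd(397, 195) = 1.
Track Bezout coefficients alongside the remainders: start with r₀ = 397 = a·1 + b·0 (s = 1, t = 0) and r₁ = 195 = a·0 + b·1 (s = 0, t = 1); each new remainder r_{k+1} = r_{k-1} − q_k·r_k inherits s_{k+1} = s_{k-1} − q_k·s_k, t_{k+1} = t_{k-1} − q_k·t_k, so r_k = a·s_k + b·t_k at every step:
  q = 2: r = 7, s = 1 − 2·0 = 1, t = 0 − 2·1 = -2  (check: 397·1 + 195·(-2) = 7)
  q = 27: r = 6, s = 0 − 27·1 = -27, t = 1 − 27·(-2) = 55  (check: 397·(-27) + 195·55 = 6)
  q = 1: r = 1, s = 1 − 1·(-27) = 28, t = -2 − 1·55 = -57  (check: 397·28 + 195·(-57) = 1)
The row with r = 1 (the gcd) gives the Bezout coefficients s = 28, t = -57.
Result: 397 · (28) + 195 · (-57) = 1.

gcd(397, 195) = 1; s = 28, t = -57 (check: 397·28 + 195·(-57) = 1).


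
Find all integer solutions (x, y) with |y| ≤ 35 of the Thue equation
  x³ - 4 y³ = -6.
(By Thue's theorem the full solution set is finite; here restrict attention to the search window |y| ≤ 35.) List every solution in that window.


The equation is x³ - 4y³ = -6. For fixed y, x³ = 4·y³ − 6, so a solution requires the RHS to be a perfect cube.
Strategy: iterate y from -35 to 35, compute RHS = 4·y³ − 6, and check whether it is a (positive or negative) perfect cube.
Check small values of y:
  y = 0: RHS = -6 is not a perfect cube.
  y = 1: RHS = -2 is not a perfect cube.
  y = -1: RHS = -10 is not a perfect cube.
  y = 2: RHS = 26 is not a perfect cube.
  y = -2: RHS = -38 is not a perfect cube.
  y = 3: RHS = 102 is not a perfect cube.
  y = -3: RHS = -114 is not a perfect cube.
Continuing the search up to |y| = 35 finds no solutions either.
No (x, y) in the scanned range satisfies the equation.

No integer solutions with |y| ≤ 35.


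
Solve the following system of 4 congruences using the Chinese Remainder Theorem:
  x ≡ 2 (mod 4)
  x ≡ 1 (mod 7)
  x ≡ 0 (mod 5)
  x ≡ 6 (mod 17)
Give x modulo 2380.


Product of moduli M = 4 · 7 · 5 · 17 = 2380.
Merge one congruence at a time:
  Start: x ≡ 2 (mod 4).
  Combine with x ≡ 1 (mod 7); new modulus lcm = 28.
    Write x = 2 + 4·t and substitute into x ≡ 1 (mod 7): 4·t ≡ 1 − 2 = -1 (mod 7).
    Reduce coefficients mod 7: 4·t ≡ 6 (mod 7).
    The inverse of 4 mod 7 is 2 (since 4·2 = 8 = 1·7 + 1), so t ≡ 2·6 = 12 ≡ 5 (mod 7).
    Then x = 2 + 4·5 = 22, valid modulo lcm(4, 7) = 28: x ≡ 22 (mod 28).
  Combine with x ≡ 0 (mod 5); new modulus lcm = 140.
    Write x = 22 + 28·t and substitute into x ≡ 0 (mod 5): 28·t ≡ 0 − 22 = -22 (mod 5).
    Reduce coefficients mod 5: 3·t ≡ 3 (mod 5).
    The inverse of 3 mod 5 is 2 (since 3·2 = 6 = 1·5 + 1), so t ≡ 2·3 = 6 ≡ 1 (mod 5).
    Then x = 22 + 28·1 = 50, valid modulo lcm(28, 5) = 140: x ≡ 50 (mod 140).
  Combine with x ≡ 6 (mod 17); new modulus lcm = 2380.
    Write x = 50 + 140·t and substitute into x ≡ 6 (mod 17): 140·t ≡ 6 − 50 = -44 (mod 17).
    Reduce coefficients mod 17: 4·t ≡ 7 (mod 17).
    The inverse of 4 mod 17 is 13 (since 4·13 = 52 = 3·17 + 1), so t ≡ 13·7 = 91 ≡ 6 (mod 17).
    Then x = 50 + 140·6 = 890, valid modulo lcm(140, 17) = 2380: x ≡ 890 (mod 2380).
Verify against each original: 890 mod 4 = 2, 890 mod 7 = 1, 890 mod 5 = 0, 890 mod 17 = 6.

x ≡ 890 (mod 2380).


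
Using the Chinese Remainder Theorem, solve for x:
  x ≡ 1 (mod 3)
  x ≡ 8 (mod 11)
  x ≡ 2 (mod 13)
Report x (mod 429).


Moduli 3, 11, 13 are pairwise coprime; by CRT there is a unique solution modulo M = 3 · 11 · 13 = 429.
Solve pairwise, accumulating the modulus:
  Start with x ≡ 1 (mod 3).
  Combine with x ≡ 8 (mod 11): since gcd(3, 11) = 1, we get a unique residue mod 33.
    Write x = 1 + 3·t and substitute into x ≡ 8 (mod 11): 3·t ≡ 8 − 1 = 7 (mod 11).
    The inverse of 3 mod 11 is 4 (since 3·4 = 12 = 1·11 + 1), so t ≡ 4·7 = 28 ≡ 6 (mod 11).
    Then x = 1 + 3·6 = 19, valid modulo lcm(3, 11) = 33: x ≡ 19 (mod 33).
  Combine with x ≡ 2 (mod 13): since gcd(33, 13) = 1, we get a unique residue mod 429.
    Write x = 19 + 33·t and substitute into x ≡ 2 (mod 13): 33·t ≡ 2 − 19 = -17 (mod 13).
    Reduce coefficients mod 13: 7·t ≡ 9 (mod 13).
    The inverse of 7 mod 13 is 2 (since 7·2 = 14 = 1·13 + 1), so t ≡ 2·9 = 18 ≡ 5 (mod 13).
    Then x = 19 + 33·5 = 184, valid modulo lcm(33, 13) = 429: x ≡ 184 (mod 429).
Verify: 184 mod 3 = 1 ✓, 184 mod 11 = 8 ✓, 184 mod 13 = 2 ✓.

x ≡ 184 (mod 429).


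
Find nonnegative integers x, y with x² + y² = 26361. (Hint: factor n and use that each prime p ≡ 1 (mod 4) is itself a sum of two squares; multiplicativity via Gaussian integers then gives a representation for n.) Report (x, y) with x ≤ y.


Step 1: Factor n = 26361 = 3^2 · 29 · 101.
Step 2: Check the mod-4 condition on each prime factor: 3 ≡ 3 (mod 4), exponent 2 (must be even); 29 ≡ 1 (mod 4), exponent 1; 101 ≡ 1 (mod 4), exponent 1.
All primes ≡ 3 (mod 4) appear to even exponent (or don't appear), so by the two-squares theorem n IS expressible as a sum of two squares.
Step 3: Build a representation. Group n = k² · m with k = 3 and m = 29 · 101 = 2929 (a product of primes ≡ 1 (mod 4)); a representation of m scales to one of n via (k·x)² + (k·y)² = k²(x² + y²). Each prime p ≡ 1 (mod 4) is itself a sum of two squares; find a² by testing p − a² for a perfect square:
  29: 29 − 1² = 28, 29 − 2² = 25 = 5² ⇒ 29 = 2² + 5².
  101: 101 − 1² = 100 = 10² ⇒ 101 = 1² + 10².
  Combine using the Brahmagupta–Fibonacci identity (a² + b²)(c² + d²) = (ac − bd)² + (ad + bc)² = (ac + bd)² + (ad − bc)²:
  29 · 101 = 2929: from (2² + 5²)(1² + 10²), take (2·1 − 5·10, 2·10 + 5·1) = (2 − 50, 20 + 5) = (-48, 25); dropping signs (only squares matter) gives (48, 25); check 48² + 25² = 2304 + 625 = 2929 ✓.
  Scale by k = 3: (3·48, 3·25) = (144, 75).
Step 4: Order so x ≤ y and verify: 75² + 144² = 5625 + 20736 = 26361 = n. ✓

n = 26361 = 75² + 144² (one valid representation with x ≤ y).


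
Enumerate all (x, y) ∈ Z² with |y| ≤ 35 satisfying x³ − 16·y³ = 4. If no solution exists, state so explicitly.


The equation is x³ - 16y³ = 4. For fixed y, x³ = 16·y³ + 4, so a solution requires the RHS to be a perfect cube.
Strategy: iterate y from -35 to 35, compute RHS = 16·y³ + 4, and check whether it is a (positive or negative) perfect cube.
Check small values of y:
  y = 0: RHS = 4 is not a perfect cube.
  y = 1: RHS = 20 is not a perfect cube.
  y = -1: RHS = -12 is not a perfect cube.
  y = 2: RHS = 132 is not a perfect cube.
  y = -2: RHS = -124 is not a perfect cube.
  y = 3: RHS = 436 is not a perfect cube.
  y = -3: RHS = -428 is not a perfect cube.
Continuing the search up to |y| = 35 finds no solutions either.
No (x, y) in the scanned range satisfies the equation.

No integer solutions with |y| ≤ 35.


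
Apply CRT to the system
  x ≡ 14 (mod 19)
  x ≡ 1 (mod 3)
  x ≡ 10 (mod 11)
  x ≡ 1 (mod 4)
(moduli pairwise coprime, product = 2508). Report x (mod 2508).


Product of moduli M = 19 · 3 · 11 · 4 = 2508.
Merge one congruence at a time:
  Start: x ≡ 14 (mod 19).
  Combine with x ≡ 1 (mod 3); new modulus lcm = 57.
    Write x = 14 + 19·t and substitute into x ≡ 1 (mod 3): 19·t ≡ 1 − 14 = -13 (mod 3).
    Reduce coefficients mod 3: 1·t ≡ 2 (mod 3).
    So t ≡ 2 (mod 3).
    Then x = 14 + 19·2 = 52, valid modulo lcm(19, 3) = 57: x ≡ 52 (mod 57).
  Combine with x ≡ 10 (mod 11); new modulus lcm = 627.
    Write x = 52 + 57·t and substitute into x ≡ 10 (mod 11): 57·t ≡ 10 − 52 = -42 (mod 11).
    Reduce coefficients mod 11: 2·t ≡ 2 (mod 11).
    The inverse of 2 mod 11 is 6 (since 2·6 = 12 = 1·11 + 1), so t ≡ 6·2 = 12 ≡ 1 (mod 11).
    Then x = 52 + 57·1 = 109, valid modulo lcm(57, 11) = 627: x ≡ 109 (mod 627).
  Combine with x ≡ 1 (mod 4); new modulus lcm = 2508.
    Write x = 109 + 627·t and substitute into x ≡ 1 (mod 4): 627·t ≡ 1 − 109 = -108 (mod 4).
    Reduce coefficients mod 4: 3·t ≡ 0 (mod 4).
    The inverse of 3 mod 4 is 3 (since 3·3 = 9 = 2·4 + 1), so t ≡ 3·0 = 0 ≡ 0 (mod 4).
    Then x = 109 + 627·0 = 109, valid modulo lcm(627, 4) = 2508: x ≡ 109 (mod 2508).
Verify against each original: 109 mod 19 = 14, 109 mod 3 = 1, 109 mod 11 = 10, 109 mod 4 = 1.

x ≡ 109 (mod 2508).


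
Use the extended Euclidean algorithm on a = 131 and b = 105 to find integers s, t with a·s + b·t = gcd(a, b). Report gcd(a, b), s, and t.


Euclidean algorithm on (131, 105) — divide until remainder is 0:
  131 = 1 · 105 + 26
  105 = 4 · 26 + 1
  26 = 26 · 1 + 0
gcd(131, 105) = 1.
Track Bezout coefficients alongside the remainders: start with r₀ = 131 = a·1 + b·0 (s = 1, t = 0) and r₁ = 105 = a·0 + b·1 (s = 0, t = 1); each new remainder r_{k+1} = r_{k-1} − q_k·r_k inherits s_{k+1} = s_{k-1} − q_k·s_k, t_{k+1} = t_{k-1} − q_k·t_k, so r_k = a·s_k + b·t_k at every step:
  q = 1: r = 26, s = 1 − 1·0 = 1, t = 0 − 1·1 = -1  (check: 131·1 + 105·(-1) = 26)
  q = 4: r = 1, s = 0 − 4·1 = -4, t = 1 − 4·(-1) = 5  (check: 131·(-4) + 105·5 = 1)
The row with r = 1 (the gcd) gives the Bezout coefficients s = -4, t = 5.
Result: 131 · (-4) + 105 · (5) = 1.

gcd(131, 105) = 1; s = -4, t = 5 (check: 131·(-4) + 105·5 = 1).


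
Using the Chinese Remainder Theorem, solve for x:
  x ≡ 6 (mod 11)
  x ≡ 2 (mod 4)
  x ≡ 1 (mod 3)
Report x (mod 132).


Moduli 11, 4, 3 are pairwise coprime; by CRT there is a unique solution modulo M = 11 · 4 · 3 = 132.
Solve pairwise, accumulating the modulus:
  Start with x ≡ 6 (mod 11).
  Combine with x ≡ 2 (mod 4): since gcd(11, 4) = 1, we get a unique residue mod 44.
    Write x = 6 + 11·t and substitute into x ≡ 2 (mod 4): 11·t ≡ 2 − 6 = -4 (mod 4).
    Reduce coefficients mod 4: 3·t ≡ 0 (mod 4).
    The inverse of 3 mod 4 is 3 (since 3·3 = 9 = 2·4 + 1), so t ≡ 3·0 = 0 ≡ 0 (mod 4).
    Then x = 6 + 11·0 = 6, valid modulo lcm(11, 4) = 44: x ≡ 6 (mod 44).
  Combine with x ≡ 1 (mod 3): since gcd(44, 3) = 1, we get a unique residue mod 132.
    Write x = 6 + 44·t and substitute into x ≡ 1 (mod 3): 44·t ≡ 1 − 6 = -5 (mod 3).
    Reduce coefficients mod 3: 2·t ≡ 1 (mod 3).
    The inverse of 2 mod 3 is 2 (since 2·2 = 4 = 1·3 + 1), so t ≡ 2·1 = 2 ≡ 2 (mod 3).
    Then x = 6 + 44·2 = 94, valid modulo lcm(44, 3) = 132: x ≡ 94 (mod 132).
Verify: 94 mod 11 = 6 ✓, 94 mod 4 = 2 ✓, 94 mod 3 = 1 ✓.

x ≡ 94 (mod 132).


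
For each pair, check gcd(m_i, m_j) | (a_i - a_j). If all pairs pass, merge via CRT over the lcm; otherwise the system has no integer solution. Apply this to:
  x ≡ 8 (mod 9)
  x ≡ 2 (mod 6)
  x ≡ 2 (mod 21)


Moduli 9, 6, 21 are not pairwise coprime, so CRT works modulo lcm(m_i) when all pairwise compatibility conditions hold.
Pairwise compatibility: gcd(m_i, m_j) must divide a_i - a_j for every pair.
Merge one congruence at a time:
  Start: x ≡ 8 (mod 9).
  Combine with x ≡ 2 (mod 6): gcd(9, 6) = 3; 2 - 8 = -6, which IS divisible by 3, so compatible.
    Write x = 8 + 9·t and substitute into x ≡ 2 (mod 6): 9·t ≡ 2 − 8 = -6 (mod 6).
    Divide the congruence (and modulus) by g = 3: 3·t ≡ -2 (mod 2).
    Reduce coefficients mod 2: 1·t ≡ 0 (mod 2).
    So t ≡ 0 (mod 2).
    Then x = 8 + 9·0 = 8, valid modulo lcm(9, 6) = 18: x ≡ 8 (mod 18).
  Combine with x ≡ 2 (mod 21): gcd(18, 21) = 3; 2 - 8 = -6, which IS divisible by 3, so compatible.
    Write x = 8 + 18·t and substitute into x ≡ 2 (mod 21): 18·t ≡ 2 − 8 = -6 (mod 21).
    Divide the congruence (and modulus) by g = 3: 6·t ≡ -2 (mod 7).
    Reduce coefficients mod 7: 6·t ≡ 5 (mod 7).
    The inverse of 6 mod 7 is 6 (since 6·6 = 36 = 5·7 + 1), so t ≡ 6·5 = 30 ≡ 2 (mod 7).
    Then x = 8 + 18·2 = 44, valid modulo lcm(18, 21) = 126: x ≡ 44 (mod 126).
Verify: 44 mod 9 = 8, 44 mod 6 = 2, 44 mod 21 = 2.

x ≡ 44 (mod 126).


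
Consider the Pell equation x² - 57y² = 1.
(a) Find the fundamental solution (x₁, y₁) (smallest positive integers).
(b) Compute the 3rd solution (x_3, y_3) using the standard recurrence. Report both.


Step 1: Find the fundamental solution (x₁, y₁) of x² - 57y² = 1.
  Expand √57 as a continued fraction. a₀ = ⌊√57⌋ = 7; iterate m_{k+1} = d_k·a_k − m_k, d_{k+1} = (57 − m_{k+1}²)/d_k, a_{k+1} = ⌊(a₀ + m_{k+1})/d_{k+1}⌋ (starting m₀ = 0, d₀ = 1), with convergents p_k = a_k·p_{k-1} + p_{k-2}, q_k = a_k·q_{k-1} + q_{k-2} (p₋₁ = 1, q₋₁ = 0):
  k = 0: a₀ = 7; p₀/q₀ = 7/1; p₀² − 57·q₀² = 49 − 57 = -8.
  k = 1: m = 7, d = 8, a = ⌊(7 + 7)/8⌋ = 1; p/q = (1·7 + 1)/(1·1 + 0) = 8/1; p² − 57·q² = 64 − 57 = 7.
  k = 2: m = 1, d = 7, a = ⌊(7 + 1)/7⌋ = 1; p/q = (1·8 + 7)/(1·1 + 1) = 15/2; p² − 57·q² = 225 − 228 = -3.
  k = 3: m = 6, d = 3, a = ⌊(7 + 6)/3⌋ = 4; p/q = (4·15 + 8)/(4·2 + 1) = 68/9; p² − 57·q² = 4624 − 4617 = 7.
  k = 4: m = 6, d = 7, a = ⌊(7 + 6)/7⌋ = 1; p/q = (1·68 + 15)/(1·9 + 2) = 83/11; p² − 57·q² = 6889 − 6897 = -8.
  k = 5: m = 1, d = 8, a = ⌊(7 + 1)/8⌋ = 1; p/q = (1·83 + 68)/(1·11 + 9) = 151/20; p² − 57·q² = 22801 − 22800 = 1.
  The first convergent with p² − 57·q² = 1 gives the fundamental solution (x₁, y₁) = (151, 20).
Step 2: Apply the recurrence (x_{n+1}, y_{n+1}) = (x₁x_n + 57y₁y_n, x₁y_n + y₁x_n) repeatedly.
  From (x_1, y_1) = (151, 20): x_2 = 151·151 + 57·20·20 = 45601; y_2 = 151·20 + 20·151 = 6040.
  From (x_2, y_2) = (45601, 6040): x_3 = 151·45601 + 57·20·6040 = 13771351; y_3 = 151·6040 + 20·45601 = 1824060.
Step 3: Verify x_3² - 57·y_3² = 189650108365201 - 189650108365200 = 1 (should be 1). ✓

(x_1, y_1) = (151, 20); (x_3, y_3) = (13771351, 1824060).


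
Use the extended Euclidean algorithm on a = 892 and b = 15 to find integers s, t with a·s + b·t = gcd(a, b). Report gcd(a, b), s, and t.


Euclidean algorithm on (892, 15) — divide until remainder is 0:
  892 = 59 · 15 + 7
  15 = 2 · 7 + 1
  7 = 7 · 1 + 0
gcd(892, 15) = 1.
Track Bezout coefficients alongside the remainders: start with r₀ = 892 = a·1 + b·0 (s = 1, t = 0) and r₁ = 15 = a·0 + b·1 (s = 0, t = 1); each new remainder r_{k+1} = r_{k-1} − q_k·r_k inherits s_{k+1} = s_{k-1} − q_k·s_k, t_{k+1} = t_{k-1} − q_k·t_k, so r_k = a·s_k + b·t_k at every step:
  q = 59: r = 7, s = 1 − 59·0 = 1, t = 0 − 59·1 = -59  (check: 892·1 + 15·(-59) = 7)
  q = 2: r = 1, s = 0 − 2·1 = -2, t = 1 − 2·(-59) = 119  (check: 892·(-2) + 15·119 = 1)
The row with r = 1 (the gcd) gives the Bezout coefficients s = -2, t = 119.
Result: 892 · (-2) + 15 · (119) = 1.

gcd(892, 15) = 1; s = -2, t = 119 (check: 892·(-2) + 15·119 = 1).


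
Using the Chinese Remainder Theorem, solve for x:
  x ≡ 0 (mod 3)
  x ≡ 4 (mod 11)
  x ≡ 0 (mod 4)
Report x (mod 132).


Moduli 3, 11, 4 are pairwise coprime; by CRT there is a unique solution modulo M = 3 · 11 · 4 = 132.
Solve pairwise, accumulating the modulus:
  Start with x ≡ 0 (mod 3).
  Combine with x ≡ 4 (mod 11): since gcd(3, 11) = 1, we get a unique residue mod 33.
    Write x = 0 + 3·t and substitute into x ≡ 4 (mod 11): 3·t ≡ 4 − 0 = 4 (mod 11).
    The inverse of 3 mod 11 is 4 (since 3·4 = 12 = 1·11 + 1), so t ≡ 4·4 = 16 ≡ 5 (mod 11).
    Then x = 0 + 3·5 = 15, valid modulo lcm(3, 11) = 33: x ≡ 15 (mod 33).
  Combine with x ≡ 0 (mod 4): since gcd(33, 4) = 1, we get a unique residue mod 132.
    Write x = 15 + 33·t and substitute into x ≡ 0 (mod 4): 33·t ≡ 0 − 15 = -15 (mod 4).
    Reduce coefficients mod 4: 1·t ≡ 1 (mod 4).
    So t ≡ 1 (mod 4).
    Then x = 15 + 33·1 = 48, valid modulo lcm(33, 4) = 132: x ≡ 48 (mod 132).
Verify: 48 mod 3 = 0 ✓, 48 mod 11 = 4 ✓, 48 mod 4 = 0 ✓.

x ≡ 48 (mod 132).


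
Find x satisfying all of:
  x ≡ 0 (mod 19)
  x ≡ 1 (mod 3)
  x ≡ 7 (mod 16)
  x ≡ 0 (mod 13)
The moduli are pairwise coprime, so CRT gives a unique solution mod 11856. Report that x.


Product of moduli M = 19 · 3 · 16 · 13 = 11856.
Merge one congruence at a time:
  Start: x ≡ 0 (mod 19).
  Combine with x ≡ 1 (mod 3); new modulus lcm = 57.
    Write x = 0 + 19·t and substitute into x ≡ 1 (mod 3): 19·t ≡ 1 − 0 = 1 (mod 3).
    Reduce coefficients mod 3: 1·t ≡ 1 (mod 3).
    So t ≡ 1 (mod 3).
    Then x = 0 + 19·1 = 19, valid modulo lcm(19, 3) = 57: x ≡ 19 (mod 57).
  Combine with x ≡ 7 (mod 16); new modulus lcm = 912.
    Write x = 19 + 57·t and substitute into x ≡ 7 (mod 16): 57·t ≡ 7 − 19 = -12 (mod 16).
    Reduce coefficients mod 16: 9·t ≡ 4 (mod 16).
    The inverse of 9 mod 16 is 9 (since 9·9 = 81 = 5·16 + 1), so t ≡ 9·4 = 36 ≡ 4 (mod 16).
    Then x = 19 + 57·4 = 247, valid modulo lcm(57, 16) = 912: x ≡ 247 (mod 912).
  Combine with x ≡ 0 (mod 13); new modulus lcm = 11856.
    Write x = 247 + 912·t and substitute into x ≡ 0 (mod 13): 912·t ≡ 0 − 247 = -247 (mod 13).
    Reduce coefficients mod 13: 2·t ≡ 0 (mod 13).
    The inverse of 2 mod 13 is 7 (since 2·7 = 14 = 1·13 + 1), so t ≡ 7·0 = 0 ≡ 0 (mod 13).
    Then x = 247 + 912·0 = 247, valid modulo lcm(912, 13) = 11856: x ≡ 247 (mod 11856).
Verify against each original: 247 mod 19 = 0, 247 mod 3 = 1, 247 mod 16 = 7, 247 mod 13 = 0.

x ≡ 247 (mod 11856).


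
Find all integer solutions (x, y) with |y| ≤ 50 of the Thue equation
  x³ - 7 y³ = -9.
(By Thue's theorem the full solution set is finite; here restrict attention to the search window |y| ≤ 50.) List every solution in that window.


The equation is x³ - 7y³ = -9. For fixed y, x³ = 7·y³ − 9, so a solution requires the RHS to be a perfect cube.
Strategy: iterate y from -50 to 50, compute RHS = 7·y³ − 9, and check whether it is a (positive or negative) perfect cube.
Check small values of y:
  y = 0: RHS = -9 is not a perfect cube.
  y = 1: RHS = -2 is not a perfect cube.
  y = -1: RHS = -16 is not a perfect cube.
  y = 2: RHS = 47 is not a perfect cube.
  y = -2: RHS = -65 is not a perfect cube.
  y = 3: RHS = 180 is not a perfect cube.
  y = -3: RHS = -198 is not a perfect cube.
Continuing the search up to |y| = 50 finds no solutions either.
No (x, y) in the scanned range satisfies the equation.

No integer solutions with |y| ≤ 50.


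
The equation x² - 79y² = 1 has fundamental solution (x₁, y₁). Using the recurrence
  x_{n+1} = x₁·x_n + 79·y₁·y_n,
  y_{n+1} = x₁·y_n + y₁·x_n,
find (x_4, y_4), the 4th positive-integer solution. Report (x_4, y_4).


Step 1: Find the fundamental solution (x₁, y₁) of x² - 79y² = 1.
  Expand √79 as a continued fraction. a₀ = ⌊√79⌋ = 8; iterate m_{k+1} = d_k·a_k − m_k, d_{k+1} = (79 − m_{k+1}²)/d_k, a_{k+1} = ⌊(a₀ + m_{k+1})/d_{k+1}⌋ (starting m₀ = 0, d₀ = 1), with convergents p_k = a_k·p_{k-1} + p_{k-2}, q_k = a_k·q_{k-1} + q_{k-2} (p₋₁ = 1, q₋₁ = 0):
  k = 0: a₀ = 8; p₀/q₀ = 8/1; p₀² − 79·q₀² = 64 − 79 = -15.
  k = 1: m = 8, d = 15, a = ⌊(8 + 8)/15⌋ = 1; p/q = (1·8 + 1)/(1·1 + 0) = 9/1; p² − 79·q² = 81 − 79 = 2.
  k = 2: m = 7, d = 2, a = ⌊(8 + 7)/2⌋ = 7; p/q = (7·9 + 8)/(7·1 + 1) = 71/8; p² − 79·q² = 5041 − 5056 = -15.
  k = 3: m = 7, d = 15, a = ⌊(8 + 7)/15⌋ = 1; p/q = (1·71 + 9)/(1·8 + 1) = 80/9; p² − 79·q² = 6400 − 6399 = 1.
  The first convergent with p² − 79·q² = 1 gives the fundamental solution (x₁, y₁) = (80, 9).
Step 2: Apply the recurrence (x_{n+1}, y_{n+1}) = (x₁x_n + 79y₁y_n, x₁y_n + y₁x_n) repeatedly.
  From (x_1, y_1) = (80, 9): x_2 = 80·80 + 79·9·9 = 12799; y_2 = 80·9 + 9·80 = 1440.
  From (x_2, y_2) = (12799, 1440): x_3 = 80·12799 + 79·9·1440 = 2047760; y_3 = 80·1440 + 9·12799 = 230391.
  From (x_3, y_3) = (2047760, 230391): x_4 = 80·2047760 + 79·9·230391 = 327628801; y_4 = 80·230391 + 9·2047760 = 36861120.
Step 3: Verify x_4² - 79·y_4² = 107340631244697601 - 107340631244697600 = 1 (should be 1). ✓

(x_1, y_1) = (80, 9); (x_4, y_4) = (327628801, 36861120).


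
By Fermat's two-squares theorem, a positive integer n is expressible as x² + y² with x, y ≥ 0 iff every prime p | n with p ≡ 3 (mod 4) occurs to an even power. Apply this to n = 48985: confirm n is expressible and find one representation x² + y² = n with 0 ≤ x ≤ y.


Step 1: Factor n = 48985 = 5 · 97 · 101.
Step 2: Check the mod-4 condition on each prime factor: 5 ≡ 1 (mod 4), exponent 1; 97 ≡ 1 (mod 4), exponent 1; 101 ≡ 1 (mod 4), exponent 1.
All primes ≡ 3 (mod 4) appear to even exponent (or don't appear), so by the two-squares theorem n IS expressible as a sum of two squares.
Step 3: Build a representation. Here n = 5 · 97 · 101 is a product of primes ≡ 1 (mod 4). Each prime p ≡ 1 (mod 4) is itself a sum of two squares; find a² by testing p − a² for a perfect square:
  5: 5 − 1² = 4 = 2² ⇒ 5 = 1² + 2².
  97: 97 − 1² = 96, 97 − 2² = 93, 97 − 3² = 88, 97 − 4² = 81 = 9² ⇒ 97 = 4² + 9².
  101: 101 − 1² = 100 = 10² ⇒ 101 = 1² + 10².
  Combine using the Brahmagupta–Fibonacci identity (a² + b²)(c² + d²) = (ac − bd)² + (ad + bc)² = (ac + bd)² + (ad − bc)²:
  5 · 97 = 485: from (1² + 2²)(4² + 9²), take (1·4 − 2·9, 1·9 + 2·4) = (4 − 18, 9 + 8) = (-14, 17); dropping signs (only squares matter) gives (14, 17); check 14² + 17² = 196 + 289 = 485 ✓.
  485 · 101 = 48985: from (14² + 17²)(1² + 10²), take (14·1 − 17·10, 14·10 + 17·1) = (14 − 170, 140 + 17) = (-156, 157); dropping signs (only squares matter) gives (156, 157); check 156² + 157² = 24336 + 24649 = 48985 ✓.
Step 4: Order so x ≤ y and verify: 156² + 157² = 24336 + 24649 = 48985 = n. ✓

n = 48985 = 156² + 157² (one valid representation with x ≤ y).


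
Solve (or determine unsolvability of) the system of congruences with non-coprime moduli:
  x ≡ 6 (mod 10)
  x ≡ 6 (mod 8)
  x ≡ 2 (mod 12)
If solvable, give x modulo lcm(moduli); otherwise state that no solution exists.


Moduli 10, 8, 12 are not pairwise coprime, so CRT works modulo lcm(m_i) when all pairwise compatibility conditions hold.
Pairwise compatibility: gcd(m_i, m_j) must divide a_i - a_j for every pair.
Merge one congruence at a time:
  Start: x ≡ 6 (mod 10).
  Combine with x ≡ 6 (mod 8): gcd(10, 8) = 2; 6 - 6 = 0, which IS divisible by 2, so compatible.
    Write x = 6 + 10·t and substitute into x ≡ 6 (mod 8): 10·t ≡ 6 − 6 = 0 (mod 8).
    Divide the congruence (and modulus) by g = 2: 5·t ≡ 0 (mod 4).
    Reduce coefficients mod 4: 1·t ≡ 0 (mod 4).
    So t ≡ 0 (mod 4).
    Then x = 6 + 10·0 = 6, valid modulo lcm(10, 8) = 40: x ≡ 6 (mod 40).
  Combine with x ≡ 2 (mod 12): gcd(40, 12) = 4; 2 - 6 = -4, which IS divisible by 4, so compatible.
    Write x = 6 + 40·t and substitute into x ≡ 2 (mod 12): 40·t ≡ 2 − 6 = -4 (mod 12).
    Divide the congruence (and modulus) by g = 4: 10·t ≡ -1 (mod 3).
    Reduce coefficients mod 3: 1·t ≡ 2 (mod 3).
    So t ≡ 2 (mod 3).
    Then x = 6 + 40·2 = 86, valid modulo lcm(40, 12) = 120: x ≡ 86 (mod 120).
Verify: 86 mod 10 = 6, 86 mod 8 = 6, 86 mod 12 = 2.

x ≡ 86 (mod 120).


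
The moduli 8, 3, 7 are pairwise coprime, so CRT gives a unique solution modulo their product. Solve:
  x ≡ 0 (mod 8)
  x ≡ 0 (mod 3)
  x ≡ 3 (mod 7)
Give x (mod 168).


Moduli 8, 3, 7 are pairwise coprime; by CRT there is a unique solution modulo M = 8 · 3 · 7 = 168.
Solve pairwise, accumulating the modulus:
  Start with x ≡ 0 (mod 8).
  Combine with x ≡ 0 (mod 3): since gcd(8, 3) = 1, we get a unique residue mod 24.
    Write x = 0 + 8·t and substitute into x ≡ 0 (mod 3): 8·t ≡ 0 − 0 = 0 (mod 3).
    Reduce coefficients mod 3: 2·t ≡ 0 (mod 3).
    The inverse of 2 mod 3 is 2 (since 2·2 = 4 = 1·3 + 1), so t ≡ 2·0 = 0 ≡ 0 (mod 3).
    Then x = 0 + 8·0 = 0, valid modulo lcm(8, 3) = 24: x ≡ 0 (mod 24).
  Combine with x ≡ 3 (mod 7): since gcd(24, 7) = 1, we get a unique residue mod 168.
    Write x = 0 + 24·t and substitute into x ≡ 3 (mod 7): 24·t ≡ 3 − 0 = 3 (mod 7).
    Reduce coefficients mod 7: 3·t ≡ 3 (mod 7).
    The inverse of 3 mod 7 is 5 (since 3·5 = 15 = 2·7 + 1), so t ≡ 5·3 = 15 ≡ 1 (mod 7).
    Then x = 0 + 24·1 = 24, valid modulo lcm(24, 7) = 168: x ≡ 24 (mod 168).
Verify: 24 mod 8 = 0 ✓, 24 mod 3 = 0 ✓, 24 mod 7 = 3 ✓.

x ≡ 24 (mod 168).


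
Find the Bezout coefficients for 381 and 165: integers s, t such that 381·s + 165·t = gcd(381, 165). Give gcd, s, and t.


Euclidean algorithm on (381, 165) — divide until remainder is 0:
  381 = 2 · 165 + 51
  165 = 3 · 51 + 12
  51 = 4 · 12 + 3
  12 = 4 · 3 + 0
gcd(381, 165) = 3.
Track Bezout coefficients alongside the remainders: start with r₀ = 381 = a·1 + b·0 (s = 1, t = 0) and r₁ = 165 = a·0 + b·1 (s = 0, t = 1); each new remainder r_{k+1} = r_{k-1} − q_k·r_k inherits s_{k+1} = s_{k-1} − q_k·s_k, t_{k+1} = t_{k-1} − q_k·t_k, so r_k = a·s_k + b·t_k at every step:
  q = 2: r = 51, s = 1 − 2·0 = 1, t = 0 − 2·1 = -2  (check: 381·1 + 165·(-2) = 51)
  q = 3: r = 12, s = 0 − 3·1 = -3, t = 1 − 3·(-2) = 7  (check: 381·(-3) + 165·7 = 12)
  q = 4: r = 3, s = 1 − 4·(-3) = 13, t = -2 − 4·7 = -30  (check: 381·13 + 165·(-30) = 3)
The row with r = 3 (the gcd) gives the Bezout coefficients s = 13, t = -30.
Result: 381 · (13) + 165 · (-30) = 3.

gcd(381, 165) = 3; s = 13, t = -30 (check: 381·13 + 165·(-30) = 3).


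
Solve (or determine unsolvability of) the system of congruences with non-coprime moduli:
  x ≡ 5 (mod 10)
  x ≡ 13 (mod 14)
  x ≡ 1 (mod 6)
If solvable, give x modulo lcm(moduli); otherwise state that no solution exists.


Moduli 10, 14, 6 are not pairwise coprime, so CRT works modulo lcm(m_i) when all pairwise compatibility conditions hold.
Pairwise compatibility: gcd(m_i, m_j) must divide a_i - a_j for every pair.
Merge one congruence at a time:
  Start: x ≡ 5 (mod 10).
  Combine with x ≡ 13 (mod 14): gcd(10, 14) = 2; 13 - 5 = 8, which IS divisible by 2, so compatible.
    Write x = 5 + 10·t and substitute into x ≡ 13 (mod 14): 10·t ≡ 13 − 5 = 8 (mod 14).
    Divide the congruence (and modulus) by g = 2: 5·t ≡ 4 (mod 7).
    The inverse of 5 mod 7 is 3 (since 5·3 = 15 = 2·7 + 1), so t ≡ 3·4 = 12 ≡ 5 (mod 7).
    Then x = 5 + 10·5 = 55, valid modulo lcm(10, 14) = 70: x ≡ 55 (mod 70).
  Combine with x ≡ 1 (mod 6): gcd(70, 6) = 2; 1 - 55 = -54, which IS divisible by 2, so compatible.
    Write x = 55 + 70·t and substitute into x ≡ 1 (mod 6): 70·t ≡ 1 − 55 = -54 (mod 6).
    Divide the congruence (and modulus) by g = 2: 35·t ≡ -27 (mod 3).
    Reduce coefficients mod 3: 2·t ≡ 0 (mod 3).
    The inverse of 2 mod 3 is 2 (since 2·2 = 4 = 1·3 + 1), so t ≡ 2·0 = 0 ≡ 0 (mod 3).
    Then x = 55 + 70·0 = 55, valid modulo lcm(70, 6) = 210: x ≡ 55 (mod 210).
Verify: 55 mod 10 = 5, 55 mod 14 = 13, 55 mod 6 = 1.

x ≡ 55 (mod 210).


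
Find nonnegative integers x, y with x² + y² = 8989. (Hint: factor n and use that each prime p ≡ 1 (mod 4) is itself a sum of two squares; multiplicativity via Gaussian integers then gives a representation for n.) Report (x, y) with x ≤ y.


Step 1: Factor n = 8989 = 89 · 101.
Step 2: Check the mod-4 condition on each prime factor: 89 ≡ 1 (mod 4), exponent 1; 101 ≡ 1 (mod 4), exponent 1.
All primes ≡ 3 (mod 4) appear to even exponent (or don't appear), so by the two-squares theorem n IS expressible as a sum of two squares.
Step 3: Build a representation. Here n = 89 · 101 is a product of primes ≡ 1 (mod 4). Each prime p ≡ 1 (mod 4) is itself a sum of two squares; find a² by testing p − a² for a perfect square:
  89: 89 − 1² = 88, 89 − 2² = 85, 89 − 3² = 80, 89 − 4² = 73, 89 − 5² = 64 = 8² ⇒ 89 = 5² + 8².
  101: 101 − 1² = 100 = 10² ⇒ 101 = 1² + 10².
  Combine using the Brahmagupta–Fibonacci identity (a² + b²)(c² + d²) = (ac − bd)² + (ad + bc)² = (ac + bd)² + (ad − bc)²:
  89 · 101 = 8989: from (5² + 8²)(1² + 10²), take (5·1 − 8·10, 5·10 + 8·1) = (5 − 80, 50 + 8) = (-75, 58); dropping signs (only squares matter) gives (75, 58); check 75² + 58² = 5625 + 3364 = 8989 ✓.
Step 4: Order so x ≤ y and verify: 58² + 75² = 3364 + 5625 = 8989 = n. ✓

n = 8989 = 58² + 75² (one valid representation with x ≤ y).
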